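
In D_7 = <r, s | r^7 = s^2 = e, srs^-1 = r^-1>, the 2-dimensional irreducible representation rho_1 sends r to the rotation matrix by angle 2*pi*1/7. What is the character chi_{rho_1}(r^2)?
chi_{rho_1}(r^2) = 2*cos(2*pi*1*2/7) = -2*cos(3*pi/7)

Reasoning: rho_1(r^2) is rotation by angle 2*pi*1*2/7, whose trace is 2*cos(2*pi*1*2/7) = -2*cos(3*pi/7).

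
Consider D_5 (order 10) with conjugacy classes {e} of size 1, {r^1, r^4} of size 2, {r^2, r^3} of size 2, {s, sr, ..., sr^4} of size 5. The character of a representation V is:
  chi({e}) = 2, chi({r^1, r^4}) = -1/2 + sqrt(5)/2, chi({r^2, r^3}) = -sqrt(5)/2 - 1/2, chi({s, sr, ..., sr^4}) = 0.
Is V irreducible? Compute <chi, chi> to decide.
Irreducible: <chi, chi> = 1.

Justification: <chi, chi> = (1/|G|) sum_C |C| * |chi(C)|^2 = (1/10)[1*|2|^2 + 2*|-1/2 + sqrt(5)/2|^2 + 2*|-sqrt(5)/2 - 1/2|^2 + 5*|0|^2]
  = (1/10)[(4) + (3 - sqrt(5)) + (sqrt(5) + 3) + (0)] = 10/10 = 1.
A character is irreducible iff <chi, chi> = 1, so this representation is irreducible.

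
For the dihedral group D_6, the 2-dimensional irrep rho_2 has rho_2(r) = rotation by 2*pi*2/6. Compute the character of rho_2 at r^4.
chi_{rho_2}(r^4) = 2*cos(2*pi*2*4/6) = -1

Explanation: rho_2(r^4) is rotation by angle 2*pi*2*4/6, whose trace is 2*cos(2*pi*2*4/6) = -1.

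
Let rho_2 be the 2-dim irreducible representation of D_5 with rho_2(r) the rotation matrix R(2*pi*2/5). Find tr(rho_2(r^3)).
chi_{rho_2}(r^3) = 2*cos(2*pi*2*3/5) = -1/2 + sqrt(5)/2

Explanation: rho_2(r^3) is rotation by angle 2*pi*2*3/5, whose trace is 2*cos(2*pi*2*3/5) = -1/2 + sqrt(5)/2.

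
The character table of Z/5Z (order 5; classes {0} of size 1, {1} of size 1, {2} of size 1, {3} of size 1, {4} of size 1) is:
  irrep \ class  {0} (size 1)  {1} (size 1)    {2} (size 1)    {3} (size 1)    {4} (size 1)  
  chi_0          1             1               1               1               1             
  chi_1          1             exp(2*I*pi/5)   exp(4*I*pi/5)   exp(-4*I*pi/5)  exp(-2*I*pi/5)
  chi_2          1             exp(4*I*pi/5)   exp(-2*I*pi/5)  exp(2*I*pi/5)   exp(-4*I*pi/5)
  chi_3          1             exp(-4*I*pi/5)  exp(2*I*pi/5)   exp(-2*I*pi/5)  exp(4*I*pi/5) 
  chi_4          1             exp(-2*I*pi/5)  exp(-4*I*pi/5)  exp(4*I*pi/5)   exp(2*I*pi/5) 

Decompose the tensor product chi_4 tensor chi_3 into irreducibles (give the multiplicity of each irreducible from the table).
chi_4 tensor chi_3 = chi_2 (all other irreducibles have multiplicity 0).

Proof sketch: The character of a tensor product is the pointwise product (chi_4 * chi_3)(C) = chi_4(C) * chi_3(C):
  {0}: (1)*(1), {1}: (exp(-2*I*pi/5))*(exp(-4*I*pi/5)), {2}: (exp(-4*I*pi/5))*(exp(2*I*pi/5)), {3}: (exp(4*I*pi/5))*(exp(-2*I*pi/5)), {4}: (exp(2*I*pi/5))*(exp(4*I*pi/5))
so (chi_4 * chi_3) takes values
  {0} -> 1, {1} -> exp(4*I*pi/5), {2} -> exp(-2*I*pi/5), {3} -> exp(2*I*pi/5), {4} -> exp(-4*I*pi/5).
Now take the inner product of this character with each irreducible chi from the table, <chi_4*chi_3, chi> = (1/5) sum_C |C| (chi_4*chi_3)(C) conj(chi(C)):
  <chi_4*chi_3, chi_0> = (1/5)[1*(1)*conj(1) + 1*(exp(4*I*pi/5))*conj(1) + 1*(exp(-2*I*pi/5))*conj(1) + 1*(exp(2*I*pi/5))*conj(1) + 1*(exp(-4*I*pi/5))*conj(1)]
      = (1/5)[(1) + (exp(4*I*pi/5)) + (exp(-2*I*pi/5)) + (exp(2*I*pi/5)) + (exp(-4*I*pi/5))] = 0/5 = 0
  <chi_4*chi_3, chi_1> = (1/5)[1*(1)*conj(1) + 1*(exp(4*I*pi/5))*conj(exp(2*I*pi/5)) + 1*(exp(-2*I*pi/5))*conj(exp(4*I*pi/5)) + 1*(exp(2*I*pi/5))*conj(exp(-4*I*pi/5)) + 1*(exp(-4*I*pi/5))*conj(exp(-2*I*pi/5))]
      = (1/5)[(1) + (exp(2*I*pi/5)) + (exp(4*I*pi/5)) + (exp(-4*I*pi/5)) + (exp(-2*I*pi/5))] = 0/5 = 0
  <chi_4*chi_3, chi_2> = (1/5)[1*(1)*conj(1) + 1*(exp(4*I*pi/5))*conj(exp(4*I*pi/5)) + 1*(exp(-2*I*pi/5))*conj(exp(-2*I*pi/5)) + 1*(exp(2*I*pi/5))*conj(exp(2*I*pi/5)) + 1*(exp(-4*I*pi/5))*conj(exp(-4*I*pi/5))]
      = (1/5)[(1) + (1) + (1) + (1) + (1)] = 5/5 = 1
  <chi_4*chi_3, chi_3> = (1/5)[1*(1)*conj(1) + 1*(exp(4*I*pi/5))*conj(exp(-4*I*pi/5)) + 1*(exp(-2*I*pi/5))*conj(exp(2*I*pi/5)) + 1*(exp(2*I*pi/5))*conj(exp(-2*I*pi/5)) + 1*(exp(-4*I*pi/5))*conj(exp(4*I*pi/5))]
      = (1/5)[(1) + (exp(-2*I*pi/5)) + (exp(-4*I*pi/5)) + (exp(4*I*pi/5)) + (exp(2*I*pi/5))] = 0/5 = 0
  <chi_4*chi_3, chi_4> = (1/5)[1*(1)*conj(1) + 1*(exp(4*I*pi/5))*conj(exp(-2*I*pi/5)) + 1*(exp(-2*I*pi/5))*conj(exp(-4*I*pi/5)) + 1*(exp(2*I*pi/5))*conj(exp(4*I*pi/5)) + 1*(exp(-4*I*pi/5))*conj(exp(2*I*pi/5))]
      = (1/5)[(1) + (exp(-4*I*pi/5)) + (exp(2*I*pi/5)) + (exp(-2*I*pi/5)) + (exp(4*I*pi/5))] = 0/5 = 0
(Exp terms are combined using exp(i*s)*conj(exp(i*t)) = exp(i*(s-t)), and sums of them are collapsed using the identity that for every m > 1 the m distinct m-th roots of unity sum to 0, e.g. 1 + exp(2*I*pi/3) + exp(-2*I*pi/3) = 0.)
Hence the multiplicities are chi_2: 1. Dimension check: dim(chi_4)*dim(chi_3) = 1*1 = 1 and sum (mult * dim) = 1*1 = 1.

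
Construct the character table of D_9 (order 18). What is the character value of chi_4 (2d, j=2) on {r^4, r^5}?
Conjugacy classes: {e} of size 1, {r^1, r^8} of size 2, {r^2, r^7} of size 2, {r^3, r^6} of size 2, {r^4, r^5} of size 2, {s, sr, ..., sr^8} of size 9.
Character table:
  irrep \ class              {e} (size 1)  {r^1, r^8} (size 2)  {r^2, r^7} (size 2)  {r^3, r^6} (size 2)  {r^4, r^5} (size 2)  {s, sr, ..., sr^8} (size 9)
  chi_1 (triv)               1             1                    1                    1                    1                    1                          
  chi_2 (sign: r->1, s->-1)  1             1                    1                    1                    1                    -1                         
  chi_3 (2d, j=1)            2             2*cos(2*pi/9)        2*cos(4*pi/9)        -1                   -2*cos(pi/9)         0                          
  chi_4 (2d, j=2)            2             2*cos(4*pi/9)        -2*cos(pi/9)         -1                   2*cos(2*pi/9)        0                          
  chi_5 (2d, j=3)            2             -1                   -1                   2                    -1                   0                          
  chi_6 (2d, j=4)            2             -2*cos(pi/9)         2*cos(2*pi/9)        -1                   2*cos(4*pi/9)        0                          

Spot check: chi_4 (2d, j=2) on {r^4, r^5} = 2*cos(2*pi/9).

D_9 has order 2*9 = 18 with 6 conjugacy classes, hence 6 irreducibles. Sum of squared dims 1 + 1 + 4 + 4 + 4 + 4 = 18 = |G|. Linear characters come from the abelianisation; the 2-dimensional irreps have character r^k -> 2*cos(2*pi*j*k/9), reflections -> 0.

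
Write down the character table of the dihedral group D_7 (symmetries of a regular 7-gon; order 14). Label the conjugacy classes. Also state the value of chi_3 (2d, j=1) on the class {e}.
Conjugacy classes: {e} of size 1, {r^1, r^6} of size 2, {r^2, r^5} of size 2, {r^3, r^4} of size 2, {s, sr, ..., sr^6} of size 7.
Character table:
  irrep \ class              {e} (size 1)  {r^1, r^6} (size 2)  {r^2, r^5} (size 2)  {r^3, r^4} (size 2)  {s, sr, ..., sr^6} (size 7)
  chi_1 (triv)               1             1                    1                    1                    1                          
  chi_2 (sign: r->1, s->-1)  1             1                    1                    1                    -1                         
  chi_3 (2d, j=1)            2             2*cos(2*pi/7)        -2*cos(3*pi/7)       -2*cos(pi/7)         0                          
  chi_4 (2d, j=2)            2             -2*cos(3*pi/7)       -2*cos(pi/7)         2*cos(2*pi/7)        0                          
  chi_5 (2d, j=3)            2             -2*cos(pi/7)         2*cos(2*pi/7)        -2*cos(3*pi/7)       0                          

Spot check: chi_3 (2d, j=1) on {e} = 2.

Details: D_7 has order 2*7 = 14 with 5 conjugacy classes, hence 5 irreducibles. Sum of squared dims 1 + 1 + 4 + 4 + 4 = 14 = |G|. Linear characters come from the abelianisation; the 2-dimensional irreps have character r^k -> 2*cos(2*pi*j*k/7), reflections -> 0.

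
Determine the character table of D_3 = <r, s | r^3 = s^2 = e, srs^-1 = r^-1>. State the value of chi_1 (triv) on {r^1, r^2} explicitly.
Conjugacy classes: {e} of size 1, {r^1, r^2} of size 2, {s, sr, ..., sr^2} of size 3.
Character table:
  irrep \ class              {e} (size 1)  {r^1, r^2} (size 2)  {s, sr, ..., sr^2} (size 3)
  chi_1 (triv)               1             1                    1                          
  chi_2 (sign: r->1, s->-1)  1             1                    -1                         
  chi_3 (2d, j=1)            2             -1                   0                          

Spot check: chi_1 (triv) on {r^1, r^2} = 1.

Justification: D_3 has order 2*3 = 6 with 3 conjugacy classes, hence 3 irreducibles. Sum of squared dims 1 + 1 + 4 = 6 = |G|. Linear characters come from the abelianisation; the 2-dimensional irreps have character r^k -> 2*cos(2*pi*j*k/3), reflections -> 0.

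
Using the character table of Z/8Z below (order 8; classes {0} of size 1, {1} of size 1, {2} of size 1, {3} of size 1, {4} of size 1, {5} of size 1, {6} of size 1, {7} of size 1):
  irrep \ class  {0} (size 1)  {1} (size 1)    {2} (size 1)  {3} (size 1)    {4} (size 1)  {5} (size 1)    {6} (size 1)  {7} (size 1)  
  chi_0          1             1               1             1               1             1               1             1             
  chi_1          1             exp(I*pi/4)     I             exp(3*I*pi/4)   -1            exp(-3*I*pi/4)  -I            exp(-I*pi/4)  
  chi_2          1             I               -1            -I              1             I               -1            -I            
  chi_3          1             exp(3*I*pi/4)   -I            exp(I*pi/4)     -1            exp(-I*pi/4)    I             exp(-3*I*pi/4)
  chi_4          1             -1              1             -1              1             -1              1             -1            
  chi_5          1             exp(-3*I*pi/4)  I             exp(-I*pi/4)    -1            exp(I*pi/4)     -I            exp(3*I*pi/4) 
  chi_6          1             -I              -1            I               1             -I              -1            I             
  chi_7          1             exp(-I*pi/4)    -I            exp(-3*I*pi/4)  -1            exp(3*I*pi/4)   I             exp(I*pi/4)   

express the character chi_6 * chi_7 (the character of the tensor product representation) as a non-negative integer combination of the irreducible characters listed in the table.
chi_6 tensor chi_7 = chi_5 (all other irreducibles have multiplicity 0).

Reasoning: The character of a tensor product is the pointwise product (chi_6 * chi_7)(C) = chi_6(C) * chi_7(C):
  {0}: (1)*(1), {1}: (-I)*(exp(-I*pi/4)), {2}: (-1)*(-I), {3}: (I)*(exp(-3*I*pi/4)), {4}: (1)*(-1), {5}: (-I)*(exp(3*I*pi/4)), {6}: (-1)*(I), {7}: (I)*(exp(I*pi/4))
so (chi_6 * chi_7) takes values
  {0} -> 1, {1} -> -exp(I*pi/4), {2} -> I, {3} -> exp(-I*pi/4), {4} -> -1, {5} -> -exp(-3*I*pi/4), {6} -> -I, {7} -> exp(3*I*pi/4).
Now take the inner product of this character with each irreducible chi from the table, <chi_6*chi_7, chi> = (1/8) sum_C |C| (chi_6*chi_7)(C) conj(chi(C)):
  <chi_6*chi_7, chi_0> = (1/8)[1*(1)*conj(1) + 1*(-exp(I*pi/4))*conj(1) + 1*(I)*conj(1) + 1*(exp(-I*pi/4))*conj(1) + 1*(-1)*conj(1) + 1*(-exp(-3*I*pi/4))*conj(1) + 1*(-I)*conj(1) + 1*(exp(3*I*pi/4))*conj(1)]
      = (1/8)[(1) + (-exp(I*pi/4)) + (I) + (exp(-I*pi/4)) + (-1) + (-exp(-3*I*pi/4)) + (-I) + (exp(3*I*pi/4))] = 0/8 = 0
  <chi_6*chi_7, chi_1> = (1/8)[1*(1)*conj(1) + 1*(-exp(I*pi/4))*conj(exp(I*pi/4)) + 1*(I)*conj(I) + 1*(exp(-I*pi/4))*conj(exp(3*I*pi/4)) + 1*(-1)*conj(-1) + 1*(-exp(-3*I*pi/4))*conj(exp(-3*I*pi/4)) + 1*(-I)*conj(-I) + 1*(exp(3*I*pi/4))*conj(exp(-I*pi/4))]
      = (1/8)[(1) + (-1) + (1) + (-1) + (1) + (-1) + (1) + (-1)] = 0/8 = 0
  <chi_6*chi_7, chi_2> = (1/8)[1*(1)*conj(1) + 1*(-exp(I*pi/4))*conj(I) + 1*(I)*conj(-1) + 1*(exp(-I*pi/4))*conj(-I) + 1*(-1)*conj(1) + 1*(-exp(-3*I*pi/4))*conj(I) + 1*(-I)*conj(-1) + 1*(exp(3*I*pi/4))*conj(-I)]
      = (1/8)[(1) + (exp(3*I*pi/4)) + (-I) + (exp(I*pi/4)) + (-1) + (exp(-I*pi/4)) + (I) + (exp(-3*I*pi/4))] = 0/8 = 0
  <chi_6*chi_7, chi_3> = (1/8)[1*(1)*conj(1) + 1*(-exp(I*pi/4))*conj(exp(3*I*pi/4)) + 1*(I)*conj(-I) + 1*(exp(-I*pi/4))*conj(exp(I*pi/4)) + 1*(-1)*conj(-1) + 1*(-exp(-3*I*pi/4))*conj(exp(-I*pi/4)) + 1*(-I)*conj(I) + 1*(exp(3*I*pi/4))*conj(exp(-3*I*pi/4))]
      = (1/8)[(1) + (I) + (-1) + (-I) + (1) + (I) + (-1) + (-I)] = 0/8 = 0
  <chi_6*chi_7, chi_4> = (1/8)[1*(1)*conj(1) + 1*(-exp(I*pi/4))*conj(-1) + 1*(I)*conj(1) + 1*(exp(-I*pi/4))*conj(-1) + 1*(-1)*conj(1) + 1*(-exp(-3*I*pi/4))*conj(-1) + 1*(-I)*conj(1) + 1*(exp(3*I*pi/4))*conj(-1)]
      = (1/8)[(1) + (exp(I*pi/4)) + (I) + (-exp(-I*pi/4)) + (-1) + (exp(-3*I*pi/4)) + (-I) + (-exp(3*I*pi/4))] = 0/8 = 0
  <chi_6*chi_7, chi_5> = (1/8)[1*(1)*conj(1) + 1*(-exp(I*pi/4))*conj(exp(-3*I*pi/4)) + 1*(I)*conj(I) + 1*(exp(-I*pi/4))*conj(exp(-I*pi/4)) + 1*(-1)*conj(-1) + 1*(-exp(-3*I*pi/4))*conj(exp(I*pi/4)) + 1*(-I)*conj(-I) + 1*(exp(3*I*pi/4))*conj(exp(3*I*pi/4))]
      = (1/8)[(1) + (1) + (1) + (1) + (1) + (1) + (1) + (1)] = 8/8 = 1
  <chi_6*chi_7, chi_6> = (1/8)[1*(1)*conj(1) + 1*(-exp(I*pi/4))*conj(-I) + 1*(I)*conj(-1) + 1*(exp(-I*pi/4))*conj(I) + 1*(-1)*conj(1) + 1*(-exp(-3*I*pi/4))*conj(-I) + 1*(-I)*conj(-1) + 1*(exp(3*I*pi/4))*conj(I)]
      = (1/8)[(1) + (-exp(3*I*pi/4)) + (-I) + (-exp(I*pi/4)) + (-1) + (-exp(-I*pi/4)) + (I) + (-exp(-3*I*pi/4))] = 0/8 = 0
  <chi_6*chi_7, chi_7> = (1/8)[1*(1)*conj(1) + 1*(-exp(I*pi/4))*conj(exp(-I*pi/4)) + 1*(I)*conj(-I) + 1*(exp(-I*pi/4))*conj(exp(-3*I*pi/4)) + 1*(-1)*conj(-1) + 1*(-exp(-3*I*pi/4))*conj(exp(3*I*pi/4)) + 1*(-I)*conj(I) + 1*(exp(3*I*pi/4))*conj(exp(I*pi/4))]
      = (1/8)[(1) + (-I) + (-1) + (I) + (1) + (-I) + (-1) + (I)] = 0/8 = 0
(Exp terms are combined using exp(i*s)*conj(exp(i*t)) = exp(i*(s-t)), and sums of them are collapsed using the identity that for every m > 1 the m distinct m-th roots of unity sum to 0, e.g. 1 + exp(2*I*pi/3) + exp(-2*I*pi/3) = 0.)
Hence the multiplicities are chi_5: 1. Dimension check: dim(chi_6)*dim(chi_7) = 1*1 = 1 and sum (mult * dim) = 1*1 = 1.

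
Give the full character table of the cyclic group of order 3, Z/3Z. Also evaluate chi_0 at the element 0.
Character table of Z/3Z (irreps indexed chi_0,...,chi_2 with chi_k(m) = zeta_3^(k*m), zeta_3 = exp(2*pi*i/3)):
  irrep \ class  {0} (size 1)  {1} (size 1)    {2} (size 1)  
  chi_0          1             1               1             
  chi_1          1             exp(2*I*pi/3)   exp(-2*I*pi/3)
  chi_2          1             exp(-2*I*pi/3)  exp(2*I*pi/3) 

Spot check: chi_0(0) = zeta_3^(0*0) = zeta_3^0 = 1.

Explanation: Z/3Z is abelian, so all 3 irreducible complex representations are 1-dimensional. They are given by chi_k(m) = zeta_3^(k*m) for k = 0,...,2. Row orthogonality: sum_m chi_k(m) conj(chi_l(m)) = 3 * [k = l].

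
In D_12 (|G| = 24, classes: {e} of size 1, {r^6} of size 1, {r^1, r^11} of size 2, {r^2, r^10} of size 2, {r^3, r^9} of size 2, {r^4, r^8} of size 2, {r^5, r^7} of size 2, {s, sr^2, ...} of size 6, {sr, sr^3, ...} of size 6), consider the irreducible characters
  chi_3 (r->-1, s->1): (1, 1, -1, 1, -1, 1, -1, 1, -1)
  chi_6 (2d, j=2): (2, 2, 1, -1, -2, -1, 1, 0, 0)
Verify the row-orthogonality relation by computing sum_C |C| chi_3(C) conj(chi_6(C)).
Sum = 0; so <chi_3, chi_6> = 0 (distinct irreducibles are orthogonal).

Compute term by term over conjugacy classes (|C| * chi_3(C) * conj(chi_6(C))):
  1*(1)*conj(2) + 1*(1)*conj(2) + 2*(-1)*conj(1) + 2*(1)*conj(-1) + 2*(-1)*conj(-2) + 2*(1)*conj(-1) + 2*(-1)*conj(1) + 6*(1)*conj(0) + 6*(-1)*conj(0)
  = (2) + (2) + (-2) + (-2) + (4) + (-2) + (-2) + (0) + (0)
  = 0.
Dividing by |G| = 24 gives 0/24 = 0, matching the row-orthogonality relation <chi_3, chi_6> = [chi_3 = chi_6].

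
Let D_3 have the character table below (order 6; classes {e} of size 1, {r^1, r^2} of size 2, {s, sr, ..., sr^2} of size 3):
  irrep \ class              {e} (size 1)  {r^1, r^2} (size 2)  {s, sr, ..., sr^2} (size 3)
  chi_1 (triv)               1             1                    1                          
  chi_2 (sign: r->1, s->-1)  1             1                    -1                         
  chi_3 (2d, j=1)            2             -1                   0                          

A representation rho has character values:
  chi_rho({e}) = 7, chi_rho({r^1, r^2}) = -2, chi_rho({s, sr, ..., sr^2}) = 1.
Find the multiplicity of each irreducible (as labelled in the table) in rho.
Multiplicities: chi_1: 1, chi_2: 0, chi_3: 3.

Use <chi_rho, chi> = (1/|G|) sum_C |C| * chi_rho(C) * conj(chi(C)) with |G| = 6 for each irreducible chi in the table:
  <chi_rho, chi_1> = (1/6)[1*(7)*conj(1) + 2*(-2)*conj(1) + 3*(1)*conj(1)]
      = (1/6)[(7) + (-4) + (3)] = 6/6 = 1
  <chi_rho, chi_2> = (1/6)[1*(7)*conj(1) + 2*(-2)*conj(1) + 3*(1)*conj(-1)]
      = (1/6)[(7) + (-4) + (-3)] = 0/6 = 0
  <chi_rho, chi_3> = (1/6)[1*(7)*conj(2) + 2*(-2)*conj(-1) + 3*(1)*conj(0)]
      = (1/6)[(14) + (4) + (0)] = 18/6 = 3
Dimension check: dim(rho) = sum (mult * dim) = 1*1 + 0*1 + 3*2 = 7 = chi_rho(e) = 7.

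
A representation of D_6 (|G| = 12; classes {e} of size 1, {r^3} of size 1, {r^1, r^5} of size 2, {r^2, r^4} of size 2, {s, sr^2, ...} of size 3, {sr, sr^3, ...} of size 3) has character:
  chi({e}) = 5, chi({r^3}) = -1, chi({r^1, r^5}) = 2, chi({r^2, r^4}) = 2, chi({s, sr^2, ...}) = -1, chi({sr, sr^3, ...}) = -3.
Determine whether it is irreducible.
Not irreducible (reducible): <chi, chi> = 6 > 1.

Why: <chi, chi> = (1/|G|) sum_C |C| * |chi(C)|^2 = (1/12)[1*|5|^2 + 1*|-1|^2 + 2*|2|^2 + 2*|2|^2 + 3*|-1|^2 + 3*|-3|^2]
  = (1/12)[(25) + (1) + (8) + (8) + (3) + (27)] = 72/12 = 6.
A character is irreducible iff <chi, chi> = 1, so this representation is reducible.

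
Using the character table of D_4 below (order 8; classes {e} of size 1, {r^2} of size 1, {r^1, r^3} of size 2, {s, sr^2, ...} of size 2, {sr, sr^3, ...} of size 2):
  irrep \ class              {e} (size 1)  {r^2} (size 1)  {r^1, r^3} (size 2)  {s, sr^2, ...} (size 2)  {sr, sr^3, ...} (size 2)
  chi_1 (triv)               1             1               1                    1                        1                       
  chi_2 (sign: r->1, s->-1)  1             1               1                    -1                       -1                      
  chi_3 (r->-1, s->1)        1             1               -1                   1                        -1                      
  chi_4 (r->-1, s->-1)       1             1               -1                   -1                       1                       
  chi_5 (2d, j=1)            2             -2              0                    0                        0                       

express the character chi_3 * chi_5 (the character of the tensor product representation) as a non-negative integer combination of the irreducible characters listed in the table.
chi_3 tensor chi_5 = chi_5 (all other irreducibles have multiplicity 0).

Solution. The character of a tensor product is the pointwise product (chi_3 * chi_5)(C) = chi_3(C) * chi_5(C):
  {e}: (1)*(2), {r^2}: (1)*(-2), {r^1, r^3}: (-1)*(0), {s, sr^2, ...}: (1)*(0), {sr, sr^3, ...}: (-1)*(0)
so (chi_3 * chi_5) takes values
  {e} -> 2, {r^2} -> -2, {r^1, r^3} -> 0, {s, sr^2, ...} -> 0, {sr, sr^3, ...} -> 0.
Now take the inner product of this character with each irreducible chi from the table, <chi_3*chi_5, chi> = (1/8) sum_C |C| (chi_3*chi_5)(C) conj(chi(C)):
  <chi_3*chi_5, chi_1> = (1/8)[1*(2)*conj(1) + 1*(-2)*conj(1) + 2*(0)*conj(1) + 2*(0)*conj(1) + 2*(0)*conj(1)]
      = (1/8)[(2) + (-2) + (0) + (0) + (0)] = 0/8 = 0
  <chi_3*chi_5, chi_2> = (1/8)[1*(2)*conj(1) + 1*(-2)*conj(1) + 2*(0)*conj(1) + 2*(0)*conj(-1) + 2*(0)*conj(-1)]
      = (1/8)[(2) + (-2) + (0) + (0) + (0)] = 0/8 = 0
  <chi_3*chi_5, chi_3> = (1/8)[1*(2)*conj(1) + 1*(-2)*conj(1) + 2*(0)*conj(-1) + 2*(0)*conj(1) + 2*(0)*conj(-1)]
      = (1/8)[(2) + (-2) + (0) + (0) + (0)] = 0/8 = 0
  <chi_3*chi_5, chi_4> = (1/8)[1*(2)*conj(1) + 1*(-2)*conj(1) + 2*(0)*conj(-1) + 2*(0)*conj(-1) + 2*(0)*conj(1)]
      = (1/8)[(2) + (-2) + (0) + (0) + (0)] = 0/8 = 0
  <chi_3*chi_5, chi_5> = (1/8)[1*(2)*conj(2) + 1*(-2)*conj(-2) + 2*(0)*conj(0) + 2*(0)*conj(0) + 2*(0)*conj(0)]
      = (1/8)[(4) + (4) + (0) + (0) + (0)] = 8/8 = 1
Hence the multiplicities are chi_5: 1. Dimension check: dim(chi_3)*dim(chi_5) = 1*2 = 2 and sum (mult * dim) = 1*2 = 2.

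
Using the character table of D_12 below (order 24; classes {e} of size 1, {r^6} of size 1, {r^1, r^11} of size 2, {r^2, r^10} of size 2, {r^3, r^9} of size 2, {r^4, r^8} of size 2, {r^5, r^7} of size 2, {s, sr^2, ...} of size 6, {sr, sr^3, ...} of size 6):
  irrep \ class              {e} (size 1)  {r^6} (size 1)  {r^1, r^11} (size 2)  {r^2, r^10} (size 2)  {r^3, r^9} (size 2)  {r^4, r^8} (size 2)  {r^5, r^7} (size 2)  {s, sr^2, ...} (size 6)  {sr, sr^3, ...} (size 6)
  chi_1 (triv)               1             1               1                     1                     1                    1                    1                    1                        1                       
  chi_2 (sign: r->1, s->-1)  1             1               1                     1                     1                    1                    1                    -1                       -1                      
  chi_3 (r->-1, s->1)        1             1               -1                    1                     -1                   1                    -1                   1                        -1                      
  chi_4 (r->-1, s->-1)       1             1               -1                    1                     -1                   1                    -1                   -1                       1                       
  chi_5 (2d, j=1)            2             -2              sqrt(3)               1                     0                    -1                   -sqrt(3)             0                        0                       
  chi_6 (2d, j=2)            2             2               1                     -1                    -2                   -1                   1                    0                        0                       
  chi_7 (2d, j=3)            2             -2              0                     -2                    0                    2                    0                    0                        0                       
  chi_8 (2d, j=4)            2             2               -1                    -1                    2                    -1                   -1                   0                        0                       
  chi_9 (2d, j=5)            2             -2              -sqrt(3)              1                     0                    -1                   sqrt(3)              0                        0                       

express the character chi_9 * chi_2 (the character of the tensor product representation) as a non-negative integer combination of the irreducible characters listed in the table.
chi_9 tensor chi_2 = chi_9 (all other irreducibles have multiplicity 0).

Solution. The character of a tensor product is the pointwise product (chi_9 * chi_2)(C) = chi_9(C) * chi_2(C):
  {e}: (2)*(1), {r^6}: (-2)*(1), {r^1, r^11}: (-sqrt(3))*(1), {r^2, r^10}: (1)*(1), {r^3, r^9}: (0)*(1), {r^4, r^8}: (-1)*(1), {r^5, r^7}: (sqrt(3))*(1), {s, sr^2, ...}: (0)*(-1), {sr, sr^3, ...}: (0)*(-1)
so (chi_9 * chi_2) takes values
  {e} -> 2, {r^6} -> -2, {r^1, r^11} -> -sqrt(3), {r^2, r^10} -> 1, {r^3, r^9} -> 0, {r^4, r^8} -> -1, {r^5, r^7} -> sqrt(3), {s, sr^2, ...} -> 0, {sr, sr^3, ...} -> 0.
Now take the inner product of this character with each irreducible chi from the table, <chi_9*chi_2, chi> = (1/24) sum_C |C| (chi_9*chi_2)(C) conj(chi(C)):
  <chi_9*chi_2, chi_1> = (1/24)[1*(2)*conj(1) + 1*(-2)*conj(1) + 2*(-sqrt(3))*conj(1) + 2*(1)*conj(1) + 2*(0)*conj(1) + 2*(-1)*conj(1) + 2*(sqrt(3))*conj(1) + 6*(0)*conj(1) + 6*(0)*conj(1)]
      = (1/24)[(2) + (-2) + (-2*sqrt(3)) + (2) + (0) + (-2) + (2*sqrt(3)) + (0) + (0)] = 0/24 = 0
  <chi_9*chi_2, chi_2> = (1/24)[1*(2)*conj(1) + 1*(-2)*conj(1) + 2*(-sqrt(3))*conj(1) + 2*(1)*conj(1) + 2*(0)*conj(1) + 2*(-1)*conj(1) + 2*(sqrt(3))*conj(1) + 6*(0)*conj(-1) + 6*(0)*conj(-1)]
      = (1/24)[(2) + (-2) + (-2*sqrt(3)) + (2) + (0) + (-2) + (2*sqrt(3)) + (0) + (0)] = 0/24 = 0
  <chi_9*chi_2, chi_3> = (1/24)[1*(2)*conj(1) + 1*(-2)*conj(1) + 2*(-sqrt(3))*conj(-1) + 2*(1)*conj(1) + 2*(0)*conj(-1) + 2*(-1)*conj(1) + 2*(sqrt(3))*conj(-1) + 6*(0)*conj(1) + 6*(0)*conj(-1)]
      = (1/24)[(2) + (-2) + (2*sqrt(3)) + (2) + (0) + (-2) + (-2*sqrt(3)) + (0) + (0)] = 0/24 = 0
  <chi_9*chi_2, chi_4> = (1/24)[1*(2)*conj(1) + 1*(-2)*conj(1) + 2*(-sqrt(3))*conj(-1) + 2*(1)*conj(1) + 2*(0)*conj(-1) + 2*(-1)*conj(1) + 2*(sqrt(3))*conj(-1) + 6*(0)*conj(-1) + 6*(0)*conj(1)]
      = (1/24)[(2) + (-2) + (2*sqrt(3)) + (2) + (0) + (-2) + (-2*sqrt(3)) + (0) + (0)] = 0/24 = 0
  <chi_9*chi_2, chi_5> = (1/24)[1*(2)*conj(2) + 1*(-2)*conj(-2) + 2*(-sqrt(3))*conj(sqrt(3)) + 2*(1)*conj(1) + 2*(0)*conj(0) + 2*(-1)*conj(-1) + 2*(sqrt(3))*conj(-sqrt(3)) + 6*(0)*conj(0) + 6*(0)*conj(0)]
      = (1/24)[(4) + (4) + (-6) + (2) + (0) + (2) + (-6) + (0) + (0)] = 0/24 = 0
  <chi_9*chi_2, chi_6> = (1/24)[1*(2)*conj(2) + 1*(-2)*conj(2) + 2*(-sqrt(3))*conj(1) + 2*(1)*conj(-1) + 2*(0)*conj(-2) + 2*(-1)*conj(-1) + 2*(sqrt(3))*conj(1) + 6*(0)*conj(0) + 6*(0)*conj(0)]
      = (1/24)[(4) + (-4) + (-2*sqrt(3)) + (-2) + (0) + (2) + (2*sqrt(3)) + (0) + (0)] = 0/24 = 0
  <chi_9*chi_2, chi_7> = (1/24)[1*(2)*conj(2) + 1*(-2)*conj(-2) + 2*(-sqrt(3))*conj(0) + 2*(1)*conj(-2) + 2*(0)*conj(0) + 2*(-1)*conj(2) + 2*(sqrt(3))*conj(0) + 6*(0)*conj(0) + 6*(0)*conj(0)]
      = (1/24)[(4) + (4) + (0) + (-4) + (0) + (-4) + (0) + (0) + (0)] = 0/24 = 0
  <chi_9*chi_2, chi_8> = (1/24)[1*(2)*conj(2) + 1*(-2)*conj(2) + 2*(-sqrt(3))*conj(-1) + 2*(1)*conj(-1) + 2*(0)*conj(2) + 2*(-1)*conj(-1) + 2*(sqrt(3))*conj(-1) + 6*(0)*conj(0) + 6*(0)*conj(0)]
      = (1/24)[(4) + (-4) + (2*sqrt(3)) + (-2) + (0) + (2) + (-2*sqrt(3)) + (0) + (0)] = 0/24 = 0
  <chi_9*chi_2, chi_9> = (1/24)[1*(2)*conj(2) + 1*(-2)*conj(-2) + 2*(-sqrt(3))*conj(-sqrt(3)) + 2*(1)*conj(1) + 2*(0)*conj(0) + 2*(-1)*conj(-1) + 2*(sqrt(3))*conj(sqrt(3)) + 6*(0)*conj(0) + 6*(0)*conj(0)]
      = (1/24)[(4) + (4) + (6) + (2) + (0) + (2) + (6) + (0) + (0)] = 24/24 = 1
Hence the multiplicities are chi_9: 1. Dimension check: dim(chi_9)*dim(chi_2) = 2*1 = 2 and sum (mult * dim) = 1*2 = 2.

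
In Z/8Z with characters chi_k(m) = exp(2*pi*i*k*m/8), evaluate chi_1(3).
chi_1(3) = zeta_8^3 = exp(3*I*pi/4)

Solution. chi_1(3) = zeta_8^(1*3) = zeta_8^3. Since zeta_8^8 = 1, this equals zeta_8^3 = exp(2*pi*i*3/8) = exp(3*I*pi/4).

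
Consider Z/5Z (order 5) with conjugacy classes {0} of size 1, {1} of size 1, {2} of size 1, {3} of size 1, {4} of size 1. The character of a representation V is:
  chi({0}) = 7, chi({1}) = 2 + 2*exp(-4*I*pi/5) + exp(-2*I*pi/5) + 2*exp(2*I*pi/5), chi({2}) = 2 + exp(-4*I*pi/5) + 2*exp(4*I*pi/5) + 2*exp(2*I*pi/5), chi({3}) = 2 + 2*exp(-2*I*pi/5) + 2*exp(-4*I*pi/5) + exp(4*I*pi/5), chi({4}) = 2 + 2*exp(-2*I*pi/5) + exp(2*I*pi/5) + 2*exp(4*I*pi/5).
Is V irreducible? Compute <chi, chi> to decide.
Not irreducible (reducible): <chi, chi> = 13 > 1.

Working: <chi, chi> = (1/|G|) sum_C |C| * |chi(C)|^2 = (1/5)[1*|7|^2 + 1*|2 + 2*exp(-4*I*pi/5) + exp(-2*I*pi/5) + 2*exp(2*I*pi/5)|^2 + 1*|2 + exp(-4*I*pi/5) + 2*exp(4*I*pi/5) + 2*exp(2*I*pi/5)|^2 + 1*|2 + 2*exp(-2*I*pi/5) + 2*exp(-4*I*pi/5) + exp(4*I*pi/5)|^2 + 1*|2 + 2*exp(-2*I*pi/5) + exp(2*I*pi/5) + 2*exp(4*I*pi/5)|^2]
  = (1/5)[(49) + (13 + 8*exp(-2*I*pi/5) + 10*exp(-4*I*pi/5) + 10*exp(4*I*pi/5) + 8*exp(2*I*pi/5)) + (13 + 10*exp(-2*I*pi/5) + 8*exp(-4*I*pi/5) + 8*exp(4*I*pi/5) + 10*exp(2*I*pi/5)) + (13 + 10*exp(-2*I*pi/5) + 8*exp(-4*I*pi/5) + 8*exp(4*I*pi/5) + 10*exp(2*I*pi/5)) + (13 + 8*exp(-2*I*pi/5) + 10*exp(-4*I*pi/5) + 10*exp(4*I*pi/5) + 8*exp(2*I*pi/5))] = 65/5 = 13.
(Exp terms are combined using exp(i*s)*conj(exp(i*t)) = exp(i*(s-t)), and sums of them are collapsed using the identity that for every m > 1 the m distinct m-th roots of unity sum to 0, e.g. 1 + exp(2*I*pi/3) + exp(-2*I*pi/3) = 0.)
A character is irreducible iff <chi, chi> = 1, so this representation is reducible.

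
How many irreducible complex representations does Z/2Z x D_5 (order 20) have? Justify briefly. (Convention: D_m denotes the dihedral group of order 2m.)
8

Solution. The number of irreducible complex representations of a finite group equals its number of conjugacy classes. For a direct product, #classes(G x H) = #classes(G) * #classes(H). Z/2Z has 2 classes (abelian), D_5 has 4 classes, so 2 * 4 = 8, so Z/2Z x D_5 (order 20) has exactly 8 irreducible complex representations.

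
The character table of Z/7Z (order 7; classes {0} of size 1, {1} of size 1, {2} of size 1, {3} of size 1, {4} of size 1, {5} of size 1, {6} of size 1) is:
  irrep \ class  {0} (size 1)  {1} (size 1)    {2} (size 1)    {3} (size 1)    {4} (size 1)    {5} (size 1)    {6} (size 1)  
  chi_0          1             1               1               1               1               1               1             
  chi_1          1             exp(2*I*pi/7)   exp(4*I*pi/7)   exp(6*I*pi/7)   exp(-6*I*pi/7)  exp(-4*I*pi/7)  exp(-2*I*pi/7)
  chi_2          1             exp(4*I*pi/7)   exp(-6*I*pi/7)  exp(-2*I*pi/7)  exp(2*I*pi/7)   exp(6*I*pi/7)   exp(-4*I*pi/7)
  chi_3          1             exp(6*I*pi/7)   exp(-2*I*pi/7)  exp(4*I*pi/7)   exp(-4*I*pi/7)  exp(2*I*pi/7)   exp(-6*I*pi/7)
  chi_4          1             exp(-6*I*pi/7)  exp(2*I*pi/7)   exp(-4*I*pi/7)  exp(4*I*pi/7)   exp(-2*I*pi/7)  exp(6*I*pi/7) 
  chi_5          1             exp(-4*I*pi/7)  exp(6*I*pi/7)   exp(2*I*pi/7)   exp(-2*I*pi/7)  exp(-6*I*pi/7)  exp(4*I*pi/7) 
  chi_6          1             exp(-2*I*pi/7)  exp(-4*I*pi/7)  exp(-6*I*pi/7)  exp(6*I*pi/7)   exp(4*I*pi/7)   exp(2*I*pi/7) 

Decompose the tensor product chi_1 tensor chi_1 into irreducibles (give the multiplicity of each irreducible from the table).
chi_1 tensor chi_1 = chi_2 (all other irreducibles have multiplicity 0).

Justification: The character of a tensor product is the pointwise product (chi_1 * chi_1)(C) = chi_1(C) * chi_1(C):
  {0}: (1)*(1), {1}: (exp(2*I*pi/7))*(exp(2*I*pi/7)), {2}: (exp(4*I*pi/7))*(exp(4*I*pi/7)), {3}: (exp(6*I*pi/7))*(exp(6*I*pi/7)), {4}: (exp(-6*I*pi/7))*(exp(-6*I*pi/7)), {5}: (exp(-4*I*pi/7))*(exp(-4*I*pi/7)), {6}: (exp(-2*I*pi/7))*(exp(-2*I*pi/7))
so (chi_1 * chi_1) takes values
  {0} -> 1, {1} -> exp(4*I*pi/7), {2} -> exp(-6*I*pi/7), {3} -> exp(-2*I*pi/7), {4} -> exp(2*I*pi/7), {5} -> exp(6*I*pi/7), {6} -> exp(-4*I*pi/7).
Now take the inner product of this character with each irreducible chi from the table, <chi_1*chi_1, chi> = (1/7) sum_C |C| (chi_1*chi_1)(C) conj(chi(C)):
  <chi_1*chi_1, chi_0> = (1/7)[1*(1)*conj(1) + 1*(exp(4*I*pi/7))*conj(1) + 1*(exp(-6*I*pi/7))*conj(1) + 1*(exp(-2*I*pi/7))*conj(1) + 1*(exp(2*I*pi/7))*conj(1) + 1*(exp(6*I*pi/7))*conj(1) + 1*(exp(-4*I*pi/7))*conj(1)]
      = (1/7)[(1) + (exp(4*I*pi/7)) + (exp(-6*I*pi/7)) + (exp(-2*I*pi/7)) + (exp(2*I*pi/7)) + (exp(6*I*pi/7)) + (exp(-4*I*pi/7))] = 0/7 = 0
  <chi_1*chi_1, chi_1> = (1/7)[1*(1)*conj(1) + 1*(exp(4*I*pi/7))*conj(exp(2*I*pi/7)) + 1*(exp(-6*I*pi/7))*conj(exp(4*I*pi/7)) + 1*(exp(-2*I*pi/7))*conj(exp(6*I*pi/7)) + 1*(exp(2*I*pi/7))*conj(exp(-6*I*pi/7)) + 1*(exp(6*I*pi/7))*conj(exp(-4*I*pi/7)) + 1*(exp(-4*I*pi/7))*conj(exp(-2*I*pi/7))]
      = (1/7)[(1) + (exp(2*I*pi/7)) + (exp(4*I*pi/7)) + (exp(6*I*pi/7)) + (exp(-6*I*pi/7)) + (exp(-4*I*pi/7)) + (exp(-2*I*pi/7))] = 0/7 = 0
  <chi_1*chi_1, chi_2> = (1/7)[1*(1)*conj(1) + 1*(exp(4*I*pi/7))*conj(exp(4*I*pi/7)) + 1*(exp(-6*I*pi/7))*conj(exp(-6*I*pi/7)) + 1*(exp(-2*I*pi/7))*conj(exp(-2*I*pi/7)) + 1*(exp(2*I*pi/7))*conj(exp(2*I*pi/7)) + 1*(exp(6*I*pi/7))*conj(exp(6*I*pi/7)) + 1*(exp(-4*I*pi/7))*conj(exp(-4*I*pi/7))]
      = (1/7)[(1) + (1) + (1) + (1) + (1) + (1) + (1)] = 7/7 = 1
  <chi_1*chi_1, chi_3> = (1/7)[1*(1)*conj(1) + 1*(exp(4*I*pi/7))*conj(exp(6*I*pi/7)) + 1*(exp(-6*I*pi/7))*conj(exp(-2*I*pi/7)) + 1*(exp(-2*I*pi/7))*conj(exp(4*I*pi/7)) + 1*(exp(2*I*pi/7))*conj(exp(-4*I*pi/7)) + 1*(exp(6*I*pi/7))*conj(exp(2*I*pi/7)) + 1*(exp(-4*I*pi/7))*conj(exp(-6*I*pi/7))]
      = (1/7)[(1) + (exp(-2*I*pi/7)) + (exp(-4*I*pi/7)) + (exp(-6*I*pi/7)) + (exp(6*I*pi/7)) + (exp(4*I*pi/7)) + (exp(2*I*pi/7))] = 0/7 = 0
  <chi_1*chi_1, chi_4> = (1/7)[1*(1)*conj(1) + 1*(exp(4*I*pi/7))*conj(exp(-6*I*pi/7)) + 1*(exp(-6*I*pi/7))*conj(exp(2*I*pi/7)) + 1*(exp(-2*I*pi/7))*conj(exp(-4*I*pi/7)) + 1*(exp(2*I*pi/7))*conj(exp(4*I*pi/7)) + 1*(exp(6*I*pi/7))*conj(exp(-2*I*pi/7)) + 1*(exp(-4*I*pi/7))*conj(exp(6*I*pi/7))]
      = (1/7)[(1) + (exp(-4*I*pi/7)) + (exp(6*I*pi/7)) + (exp(2*I*pi/7)) + (exp(-2*I*pi/7)) + (exp(-6*I*pi/7)) + (exp(4*I*pi/7))] = 0/7 = 0
  <chi_1*chi_1, chi_5> = (1/7)[1*(1)*conj(1) + 1*(exp(4*I*pi/7))*conj(exp(-4*I*pi/7)) + 1*(exp(-6*I*pi/7))*conj(exp(6*I*pi/7)) + 1*(exp(-2*I*pi/7))*conj(exp(2*I*pi/7)) + 1*(exp(2*I*pi/7))*conj(exp(-2*I*pi/7)) + 1*(exp(6*I*pi/7))*conj(exp(-6*I*pi/7)) + 1*(exp(-4*I*pi/7))*conj(exp(4*I*pi/7))]
      = (1/7)[(1) + (exp(-6*I*pi/7)) + (exp(2*I*pi/7)) + (exp(-4*I*pi/7)) + (exp(4*I*pi/7)) + (exp(-2*I*pi/7)) + (exp(6*I*pi/7))] = 0/7 = 0
  <chi_1*chi_1, chi_6> = (1/7)[1*(1)*conj(1) + 1*(exp(4*I*pi/7))*conj(exp(-2*I*pi/7)) + 1*(exp(-6*I*pi/7))*conj(exp(-4*I*pi/7)) + 1*(exp(-2*I*pi/7))*conj(exp(-6*I*pi/7)) + 1*(exp(2*I*pi/7))*conj(exp(6*I*pi/7)) + 1*(exp(6*I*pi/7))*conj(exp(4*I*pi/7)) + 1*(exp(-4*I*pi/7))*conj(exp(2*I*pi/7))]
      = (1/7)[(1) + (exp(6*I*pi/7)) + (exp(-2*I*pi/7)) + (exp(4*I*pi/7)) + (exp(-4*I*pi/7)) + (exp(2*I*pi/7)) + (exp(-6*I*pi/7))] = 0/7 = 0
(Exp terms are combined using exp(i*s)*conj(exp(i*t)) = exp(i*(s-t)), and sums of them are collapsed using the identity that for every m > 1 the m distinct m-th roots of unity sum to 0, e.g. 1 + exp(2*I*pi/3) + exp(-2*I*pi/3) = 0.)
Hence the multiplicities are chi_2: 1. Dimension check: dim(chi_1)*dim(chi_1) = 1*1 = 1 and sum (mult * dim) = 1*1 = 1.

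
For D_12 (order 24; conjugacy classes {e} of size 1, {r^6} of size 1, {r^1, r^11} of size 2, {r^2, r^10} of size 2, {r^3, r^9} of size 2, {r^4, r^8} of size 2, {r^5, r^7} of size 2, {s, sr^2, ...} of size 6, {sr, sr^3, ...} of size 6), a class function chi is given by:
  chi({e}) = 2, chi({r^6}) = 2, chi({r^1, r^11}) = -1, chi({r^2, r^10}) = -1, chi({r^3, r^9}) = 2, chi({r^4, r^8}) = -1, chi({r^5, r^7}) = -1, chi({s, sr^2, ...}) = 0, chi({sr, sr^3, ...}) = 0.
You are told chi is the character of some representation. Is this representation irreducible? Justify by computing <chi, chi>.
Irreducible: <chi, chi> = 1.

Proof sketch: <chi, chi> = (1/|G|) sum_C |C| * |chi(C)|^2 = (1/24)[1*|2|^2 + 1*|2|^2 + 2*|-1|^2 + 2*|-1|^2 + 2*|2|^2 + 2*|-1|^2 + 2*|-1|^2 + 6*|0|^2 + 6*|0|^2]
  = (1/24)[(4) + (4) + (2) + (2) + (8) + (2) + (2) + (0) + (0)] = 24/24 = 1.
A character is irreducible iff <chi, chi> = 1, so this representation is irreducible.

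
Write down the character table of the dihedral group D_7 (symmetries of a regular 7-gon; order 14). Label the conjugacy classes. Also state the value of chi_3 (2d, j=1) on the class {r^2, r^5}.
Conjugacy classes: {e} of size 1, {r^1, r^6} of size 2, {r^2, r^5} of size 2, {r^3, r^4} of size 2, {s, sr, ..., sr^6} of size 7.
Character table:
  irrep \ class              {e} (size 1)  {r^1, r^6} (size 2)  {r^2, r^5} (size 2)  {r^3, r^4} (size 2)  {s, sr, ..., sr^6} (size 7)
  chi_1 (triv)               1             1                    1                    1                    1                          
  chi_2 (sign: r->1, s->-1)  1             1                    1                    1                    -1                         
  chi_3 (2d, j=1)            2             2*cos(2*pi/7)        -2*cos(3*pi/7)       -2*cos(pi/7)         0                          
  chi_4 (2d, j=2)            2             -2*cos(3*pi/7)       -2*cos(pi/7)         2*cos(2*pi/7)        0                          
  chi_5 (2d, j=3)            2             -2*cos(pi/7)         2*cos(2*pi/7)        -2*cos(3*pi/7)       0                          

Spot check: chi_3 (2d, j=1) on {r^2, r^5} = -2*cos(3*pi/7).

Argument: D_7 has order 2*7 = 14 with 5 conjugacy classes, hence 5 irreducibles. Sum of squared dims 1 + 1 + 4 + 4 + 4 = 14 = |G|. Linear characters come from the abelianisation; the 2-dimensional irreps have character r^k -> 2*cos(2*pi*j*k/7), reflections -> 0.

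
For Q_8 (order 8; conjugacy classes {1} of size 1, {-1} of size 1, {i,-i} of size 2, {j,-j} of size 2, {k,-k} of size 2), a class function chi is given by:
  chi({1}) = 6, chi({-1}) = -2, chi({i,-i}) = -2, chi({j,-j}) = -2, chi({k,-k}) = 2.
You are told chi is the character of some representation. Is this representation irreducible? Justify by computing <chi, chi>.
Not irreducible (reducible): <chi, chi> = 8 > 1.

Details: <chi, chi> = (1/|G|) sum_C |C| * |chi(C)|^2 = (1/8)[1*|6|^2 + 1*|-2|^2 + 2*|-2|^2 + 2*|-2|^2 + 2*|2|^2]
  = (1/8)[(36) + (4) + (8) + (8) + (8)] = 64/8 = 8.
A character is irreducible iff <chi, chi> = 1, so this representation is reducible.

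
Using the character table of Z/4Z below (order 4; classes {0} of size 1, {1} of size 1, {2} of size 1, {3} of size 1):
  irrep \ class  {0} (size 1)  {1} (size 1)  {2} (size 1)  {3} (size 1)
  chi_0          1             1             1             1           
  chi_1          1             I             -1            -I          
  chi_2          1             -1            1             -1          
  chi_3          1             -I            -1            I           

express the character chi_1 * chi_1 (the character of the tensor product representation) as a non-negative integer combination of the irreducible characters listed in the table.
chi_1 tensor chi_1 = chi_2 (all other irreducibles have multiplicity 0).

Argument: The character of a tensor product is the pointwise product (chi_1 * chi_1)(C) = chi_1(C) * chi_1(C):
  {0}: (1)*(1), {1}: (I)*(I), {2}: (-1)*(-1), {3}: (-I)*(-I)
so (chi_1 * chi_1) takes values
  {0} -> 1, {1} -> -1, {2} -> 1, {3} -> -1.
Now take the inner product of this character with each irreducible chi from the table, <chi_1*chi_1, chi> = (1/4) sum_C |C| (chi_1*chi_1)(C) conj(chi(C)):
  <chi_1*chi_1, chi_0> = (1/4)[1*(1)*conj(1) + 1*(-1)*conj(1) + 1*(1)*conj(1) + 1*(-1)*conj(1)]
      = (1/4)[(1) + (-1) + (1) + (-1)] = 0/4 = 0
  <chi_1*chi_1, chi_1> = (1/4)[1*(1)*conj(1) + 1*(-1)*conj(I) + 1*(1)*conj(-1) + 1*(-1)*conj(-I)]
      = (1/4)[(1) + (I) + (-1) + (-I)] = 0/4 = 0
  <chi_1*chi_1, chi_2> = (1/4)[1*(1)*conj(1) + 1*(-1)*conj(-1) + 1*(1)*conj(1) + 1*(-1)*conj(-1)]
      = (1/4)[(1) + (1) + (1) + (1)] = 4/4 = 1
  <chi_1*chi_1, chi_3> = (1/4)[1*(1)*conj(1) + 1*(-1)*conj(-I) + 1*(1)*conj(-1) + 1*(-1)*conj(I)]
      = (1/4)[(1) + (-I) + (-1) + (I)] = 0/4 = 0
(Exp terms are combined using exp(i*s)*conj(exp(i*t)) = exp(i*(s-t)), and sums of them are collapsed using the identity that for every m > 1 the m distinct m-th roots of unity sum to 0, e.g. 1 + exp(2*I*pi/3) + exp(-2*I*pi/3) = 0.)
Hence the multiplicities are chi_2: 1. Dimension check: dim(chi_1)*dim(chi_1) = 1*1 = 1 and sum (mult * dim) = 1*1 = 1.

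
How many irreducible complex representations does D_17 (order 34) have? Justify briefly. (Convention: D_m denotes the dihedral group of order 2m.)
10

Why: The number of irreducible complex representations of a finite group equals its number of conjugacy classes. D_17 has 10 conjugacy classes ((n+3)/2 for n odd), so D_17 (order 34) has exactly 10 irreducible complex representations.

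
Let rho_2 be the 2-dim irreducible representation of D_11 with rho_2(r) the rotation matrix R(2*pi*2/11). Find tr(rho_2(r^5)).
chi_{rho_2}(r^5) = 2*cos(2*pi*2*5/11) = 2*cos(2*pi/11)

Solution. rho_2(r^5) is rotation by angle 2*pi*2*5/11, whose trace is 2*cos(2*pi*2*5/11) = 2*cos(2*pi/11).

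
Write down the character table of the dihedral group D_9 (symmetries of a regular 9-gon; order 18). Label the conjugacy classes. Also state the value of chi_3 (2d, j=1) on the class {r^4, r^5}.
Conjugacy classes: {e} of size 1, {r^1, r^8} of size 2, {r^2, r^7} of size 2, {r^3, r^6} of size 2, {r^4, r^5} of size 2, {s, sr, ..., sr^8} of size 9.
Character table:
  irrep \ class              {e} (size 1)  {r^1, r^8} (size 2)  {r^2, r^7} (size 2)  {r^3, r^6} (size 2)  {r^4, r^5} (size 2)  {s, sr, ..., sr^8} (size 9)
  chi_1 (triv)               1             1                    1                    1                    1                    1                          
  chi_2 (sign: r->1, s->-1)  1             1                    1                    1                    1                    -1                         
  chi_3 (2d, j=1)            2             2*cos(2*pi/9)        2*cos(4*pi/9)        -1                   -2*cos(pi/9)         0                          
  chi_4 (2d, j=2)            2             2*cos(4*pi/9)        -2*cos(pi/9)         -1                   2*cos(2*pi/9)        0                          
  chi_5 (2d, j=3)            2             -1                   -1                   2                    -1                   0                          
  chi_6 (2d, j=4)            2             -2*cos(pi/9)         2*cos(2*pi/9)        -1                   2*cos(4*pi/9)        0                          

Spot check: chi_3 (2d, j=1) on {r^4, r^5} = -2*cos(pi/9).

Working: D_9 has order 2*9 = 18 with 6 conjugacy classes, hence 6 irreducibles. Sum of squared dims 1 + 1 + 4 + 4 + 4 + 4 = 18 = |G|. Linear characters come from the abelianisation; the 2-dimensional irreps have character r^k -> 2*cos(2*pi*j*k/9), reflections -> 0.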